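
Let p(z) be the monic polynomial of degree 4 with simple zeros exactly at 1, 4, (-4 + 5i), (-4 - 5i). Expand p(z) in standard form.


The polynomial is p(z) = ∏_{α ∈ S} (z − α), where S = {1, 4, (-4 + 5i), (-4 - 5i)}.
Expanding the product yields: p(z) = z^4 + 3·z^3 + 5·z^2 -173·z + 164.
Note conjugate pairs combine to real quadratics: (z − (-4+5i))(z − (-4−5i)) = z² + 8z + 41.
The resulting polynomial has degree 4 and real coefficients as required.

p(z) = z^4 + 3·z^3 + 5·z^2 -173·z + 164.


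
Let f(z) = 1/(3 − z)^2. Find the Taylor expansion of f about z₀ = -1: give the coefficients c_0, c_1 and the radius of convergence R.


Let w = z − z₀, so z = z₀ + w.
Then 3 − z = 3 − (z₀ + w) = (3 − z₀) − w = 4 − w.
f(z) = 1/(4 − w)^2 = (1/(4)^2) · (1 − w/(4))^{−2}.
By the binomial series (1−u)^{−2} = Σ_{n≥0} C(n+1, 1) u^n for |u|<1, with u = w/(4):
  c_n = C(n+1, 1) / (4)^(n+2).
  c_0 = 1/(4)^2 = 1/16.
  c_1 = 2/(4)^3 = 1/32.
The series is valid for |w/d| < 1, i.e. |z − z₀| < |d|.
Radius of convergence: R = |3 − z₀| = |4| = 4 (distance from z₀ to the singularity z = 3).

c_0 = 1/16, c_1 = 1/32; R = 4.


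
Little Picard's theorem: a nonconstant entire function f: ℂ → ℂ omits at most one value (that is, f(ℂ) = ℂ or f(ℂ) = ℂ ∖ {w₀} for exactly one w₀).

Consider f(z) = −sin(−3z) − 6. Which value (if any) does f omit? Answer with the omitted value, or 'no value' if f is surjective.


Little Picard bounds the complement of f(ℂ) to at most one point.
sin is entire and surjective onto ℂ: for every w ∈ ℂ, sin(ζ) = w has a solution ζ ∈ ℂ (e.g., via the complex inverse arcsin). With ζ = −3z this gives z = ζ/(-3). Then -1·sin(−3z) takes every value in -1·ℂ = ℂ, and adding -6 is a bijection of ℂ. So f is surjective and omits no value. (Note: only on the real line is sin bounded by [−1, 1].)

Omitted value: no value.


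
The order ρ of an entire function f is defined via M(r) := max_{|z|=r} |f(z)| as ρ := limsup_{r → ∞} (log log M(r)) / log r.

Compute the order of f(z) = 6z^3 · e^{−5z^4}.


M(r) = max_{|z|=r} |6|·|z|^3·|e^{−5z^4}| = 6·r^3 · e^{5r^4} (the factors attain their maxima compatibly on |z|=r). Then log M(r) = log 6 + 3·log r + 5r^4, dominated by the last term, so log log M(r) ~ 4·log r. The polynomial factor 6z^3 contributes only a log r term and does not affect the order. ρ = 4.
Therefore ρ = 4.

Order ρ = 4.


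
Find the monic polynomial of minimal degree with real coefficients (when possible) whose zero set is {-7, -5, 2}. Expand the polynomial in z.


The polynomial is p(z) = ∏_{α ∈ S} (z − α), where S = {-7, -5, 2}.
Expanding the product yields: p(z) = z^3 + 10·z^2 + 11·z -70.
The resulting polynomial has degree 3 and real coefficients as required.

p(z) = z^3 + 10·z^2 + 11·z -70.


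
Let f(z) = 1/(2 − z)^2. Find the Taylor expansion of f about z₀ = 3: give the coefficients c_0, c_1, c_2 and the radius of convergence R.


Let w = z − z₀, so z = z₀ + w.
Then 2 − z = 2 − (z₀ + w) = (2 − z₀) − w = -1 − w.
f(z) = 1/(-1 − w)^2 = (1/(-1)^2) · (1 − w/(-1))^{−2}.
By the binomial series (1−u)^{−2} = Σ_{n≥0} C(n+1, 1) u^n for |u|<1, with u = w/(-1):
  c_n = C(n+1, 1) / (-1)^(n+2).
  c_0 = 1/(-1)^2 = 1.
  c_1 = 2/(-1)^3 = -2.
  c_2 = 3/(-1)^4 = 3.
The series is valid for |w/d| < 1, i.e. |z − z₀| < |d|.
Radius of convergence: R = |2 − z₀| = |-1| = 1 (distance from z₀ to the singularity z = 2).

c_0 = 1, c_1 = -2, c_2 = 3; R = 1.


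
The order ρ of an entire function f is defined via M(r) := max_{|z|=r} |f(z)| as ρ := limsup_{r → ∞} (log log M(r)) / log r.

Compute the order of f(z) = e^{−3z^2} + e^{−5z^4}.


Each summand is entire of order 2 and 4 respectively (as in the single-exponential case). The order of a sum is at most the max of the orders, so ρ ≤ 4. For the lower bound: on |z|=r choose arg z so that -5z^4 is real positive; then |e^{-5z^4}| = e^{5r^4} while |e^{-3z^2}| ≤ e^{3r^2} = o(e^{5r^4}). So |f| ≥ e^{5r^4}(1 − o(1)) and ρ ≥ 4. Hence ρ = max(2, 4) = 4.
Therefore ρ = 4.

Order ρ = 4.


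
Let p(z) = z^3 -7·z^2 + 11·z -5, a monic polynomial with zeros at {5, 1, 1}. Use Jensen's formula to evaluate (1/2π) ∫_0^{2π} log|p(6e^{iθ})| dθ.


Zeros: 1, 1, 5; r = 6.
Inside |z| < r: 1, 1, 5. Outside (|z| ≥ r): ∅.
p(0) = -5, so log|p(0)| = log(5) = 1.6094.
Apply Jensen: I(r) = log|p(0)| + Σ_k log(r/|z_k|), summed over zeros inside |z| < r.
  log(r/|z_k|) for z_k = 5: log(6/5) = 0.1823
  log(r/|z_k|) for z_k = 1: log(6/1) = 1.7918
  log(r/|z_k|) for z_k = 1: log(6/1) = 1.7918
Sum over inside zeros: 3.7658.
I(r) = log|p(0)| + (inside sum) = 1.6094 + 3.7658 = 5.3753.
Closed form (all zeros inside, monic): I(r) = n·log(r) = 3·log(6) = 5.3753. ✓

I(r) ≈ 5.3753.


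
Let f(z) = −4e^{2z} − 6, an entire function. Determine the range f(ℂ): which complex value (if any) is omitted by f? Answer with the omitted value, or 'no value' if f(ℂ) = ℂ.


Little Picard bounds the complement of f(ℂ) to at most one point.
e^{2z} is never zero on ℂ, so -4·e^{2z} takes every value in ℂ ∖ {0}. Adding -6 shifts the range to ℂ ∖ {-6}. Thus f omits exactly the value -6.

Omitted value: -6.


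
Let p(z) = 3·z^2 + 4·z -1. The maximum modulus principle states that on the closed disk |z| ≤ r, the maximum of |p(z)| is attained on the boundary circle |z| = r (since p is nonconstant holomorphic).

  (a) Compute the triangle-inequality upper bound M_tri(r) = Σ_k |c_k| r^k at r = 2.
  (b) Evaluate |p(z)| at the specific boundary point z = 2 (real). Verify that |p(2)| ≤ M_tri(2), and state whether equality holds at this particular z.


Coefficients: c_0 = -1, c_1 = 4, c_2 = 3. Radius r = 2.
Part (a). Triangle bound: M_tri(r) = Σ_k |c_k| r^k
  = |-1|·2^0 + |4|·2^1 + |3|·2^2
  = 1 + 8 + 12 = 21.
This bounds M(r) := max_{|z|=r} |p(z)| from above; equality holds iff all terms c_k z^k can be made to align in phase at a single z on |z|=r.
Part (b). At z = 2 (real, on the circle |z| = r):
  p(2) = (-1)·2^0 + (4)·2^1 + (3)·2^2 = 19.
  |p(2)| = 19.
Check: |p(2)| = 19 ≤ 21 = M_tri(2). ✓ Equality does not hold at z = 2 (the coefficients have mixed signs, so the terms do not all align in phase there).

M_tri(2) = 21; |p(2)| = 19; equality at z=2: no.


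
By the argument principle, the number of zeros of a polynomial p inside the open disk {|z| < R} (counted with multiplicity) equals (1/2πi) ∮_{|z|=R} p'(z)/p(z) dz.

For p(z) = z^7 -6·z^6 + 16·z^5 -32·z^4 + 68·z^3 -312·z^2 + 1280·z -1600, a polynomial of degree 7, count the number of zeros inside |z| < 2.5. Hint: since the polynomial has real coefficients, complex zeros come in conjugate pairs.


The zeros of p are: (-2 + 2i), (-2 - 2i), 2, (1 + 3i), (1 - 3i), (3 + 1i), (3 - 1i).
Their magnitudes are: 2.828, 2.828, 2, 3.162, 3.162, 3.162, 3.162.
Zeros with |z| < R = 2.5: 2.
Count = 1.
By the argument principle, (1/2πi) ∮_{|z|=R} p'(z)/p(z) dz equals exactly this count.

Number of zeros inside |z| < 2.5: 1.


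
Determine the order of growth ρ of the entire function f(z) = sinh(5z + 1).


sinh(w) is a linear combination of e^{iw} and e^{−iw} (or e^w, e^{−w} in the hyperbolic case), so |sinh(w)| ≤ e^{|w|}. With w = 5z + 1, |w| ≤ 5|z| + 1 = 5r + 1 on |z| = r, giving M(r) ≤ e^{5r + 1}, so ρ ≤ 1. On a suitable ray (z = it for sin/cos; z = t for sinh/cosh, t real → ∞), |sinh(5z + 1)| grows like e^{5|t|}/2, so ρ ≥ 1. Hence ρ = 1.
Therefore ρ = 1.

Order ρ = 1.


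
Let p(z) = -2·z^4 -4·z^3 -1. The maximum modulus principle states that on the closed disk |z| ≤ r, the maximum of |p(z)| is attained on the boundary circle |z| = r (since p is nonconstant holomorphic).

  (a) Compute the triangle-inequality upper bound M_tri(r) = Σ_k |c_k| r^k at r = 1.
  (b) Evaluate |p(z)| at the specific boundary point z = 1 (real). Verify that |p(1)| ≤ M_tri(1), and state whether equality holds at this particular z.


Coefficients: c_0 = -1, c_1 = 0, c_2 = 0, c_3 = -4, c_4 = -2. Radius r = 1.
Part (a). Triangle bound: M_tri(r) = Σ_k |c_k| r^k
  = |-1|·1^0 + |0|·1^1 + |0|·1^2 + |-4|·1^3 + |-2|·1^4
  = 1 + 0 + 0 + 4 + 2 = 7.
This bounds M(r) := max_{|z|=r} |p(z)| from above; equality holds iff all terms c_k z^k can be made to align in phase at a single z on |z|=r.
Part (b). At z = 1 (real, on the circle |z| = r):
  p(1) = (-1)·1^0 + (0)·1^1 + (0)·1^2 + (-4)·1^3 + (-2)·1^4 = -7.
  |p(1)| = 7.
Since all nonzero coefficients share the same sign, |p(1)| = 7 = M_tri(1); the triangle bound is attained at z = 1, so in fact M(r) = 7.

M_tri(1) = 7; |p(1)| = 7; equality at z=1: yes.


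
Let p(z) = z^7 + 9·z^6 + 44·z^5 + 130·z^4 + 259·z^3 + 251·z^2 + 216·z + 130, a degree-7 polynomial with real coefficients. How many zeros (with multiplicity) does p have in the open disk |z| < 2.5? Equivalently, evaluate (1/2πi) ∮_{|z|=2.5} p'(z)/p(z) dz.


The zeros of p are: (-3 + 2i), (-3 - 2i), -1, (-1 + 3i), (-1 - 3i), (0 + 1i), (0 - 1i).
Their magnitudes are: 3.606, 3.606, 1, 3.162, 3.162, 1, 1.
Zeros with |z| < R = 2.5: -1, (0 + 1i), (0 - 1i).
Count = 3.
By the argument principle, (1/2πi) ∮_{|z|=R} p'(z)/p(z) dz equals exactly this count.

Number of zeros inside |z| < 2.5: 3.


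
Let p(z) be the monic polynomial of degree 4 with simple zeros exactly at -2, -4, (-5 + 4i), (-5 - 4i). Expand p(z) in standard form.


The polynomial is p(z) = ∏_{α ∈ S} (z − α), where S = {-2, -4, (-5 + 4i), (-5 - 4i)}.
Expanding the product yields: p(z) = z^4 + 16·z^3 + 109·z^2 + 326·z + 328.
Note conjugate pairs combine to real quadratics: (z − (-5+4i))(z − (-5−4i)) = z² + 10z + 41.
The resulting polynomial has degree 4 and real coefficients as required.

p(z) = z^4 + 16·z^3 + 109·z^2 + 326·z + 328.


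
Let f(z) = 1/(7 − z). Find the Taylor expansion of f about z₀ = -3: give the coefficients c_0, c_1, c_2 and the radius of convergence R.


Let w = z − z₀, so z = z₀ + w.
Then 7 − z = 7 − (z₀ + w) = (7 − z₀) − w = 10 − w.
f(z) = 1/(10 − w) = (1/(10)) · 1/(1 − w/(10)) = Σ_{n≥0} w^n / (10)^(n+1).
So c_n = 1/(10)^(n+1):
  c_0 = 1/(10)^1 = 1/10.
  c_1 = 1/(10)^2 = 1/100.
  c_2 = 1/(10)^3 = 1/1000.
The series is valid for |w/d| < 1, i.e. |z − z₀| < |d|.
Radius of convergence: R = |7 − z₀| = |10| = 10 (distance from z₀ to the singularity z = 7).

c_0 = 1/10, c_1 = 1/100, c_2 = 1/1000; R = 10.


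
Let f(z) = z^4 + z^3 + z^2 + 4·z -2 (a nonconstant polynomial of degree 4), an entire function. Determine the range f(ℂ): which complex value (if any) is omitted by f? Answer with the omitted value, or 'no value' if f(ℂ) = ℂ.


Little Picard bounds the complement of f(ℂ) to at most one point.
For every w ∈ ℂ, the equation p(z) − w = 0 is a nonconstant polynomial in z and hence has at least one root by the fundamental theorem of algebra. So p is surjective onto ℂ, omitting no value.

Omitted value: no value.


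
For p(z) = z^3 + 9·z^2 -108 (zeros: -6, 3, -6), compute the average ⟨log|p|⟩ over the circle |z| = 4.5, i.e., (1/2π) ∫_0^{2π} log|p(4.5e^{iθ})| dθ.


Zeros: -6, -6, 3; r = 4.5.
Inside |z| < r: 3. Outside (|z| ≥ r): -6, -6.
p(0) = -108, so log|p(0)| = log(108) = 4.6821.
Apply Jensen: I(r) = log|p(0)| + Σ_k log(r/|z_k|), summed over zeros inside |z| < r.
  log(r/|z_k|) for z_k = 3: log(4.5/3) = 0.4055
  Outside zeros (-6, -6) contribute nothing to the Jensen sum.
Sum over inside zeros: 0.4055.
I(r) = log|p(0)| + (inside sum) = 4.6821 + 0.4055 = 5.0876.
Note: since some zeros are outside |z| ≤ r, the simplified n·log(r) form does NOT apply — only the inside zeros contribute.

I(r) ≈ 5.0876.


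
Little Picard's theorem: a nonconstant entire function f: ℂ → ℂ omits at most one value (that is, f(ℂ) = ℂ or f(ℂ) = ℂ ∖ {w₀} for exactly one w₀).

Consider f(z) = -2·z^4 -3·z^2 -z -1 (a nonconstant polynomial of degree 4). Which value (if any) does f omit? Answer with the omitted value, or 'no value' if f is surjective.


Little Picard bounds the complement of f(ℂ) to at most one point.
For every w ∈ ℂ, the equation p(z) − w = 0 is a nonconstant polynomial in z and hence has at least one root by the fundamental theorem of algebra. So p is surjective onto ℂ, omitting no value.

Omitted value: no value.


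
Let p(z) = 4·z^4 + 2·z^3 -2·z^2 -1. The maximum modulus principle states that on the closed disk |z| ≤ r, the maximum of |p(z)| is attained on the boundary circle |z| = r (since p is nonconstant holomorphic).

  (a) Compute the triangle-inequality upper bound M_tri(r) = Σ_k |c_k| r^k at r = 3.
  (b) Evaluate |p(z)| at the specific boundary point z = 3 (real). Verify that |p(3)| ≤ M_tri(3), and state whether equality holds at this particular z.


Coefficients: c_0 = -1, c_1 = 0, c_2 = -2, c_3 = 2, c_4 = 4. Radius r = 3.
Part (a). Triangle bound: M_tri(r) = Σ_k |c_k| r^k
  = |-1|·3^0 + |0|·3^1 + |-2|·3^2 + |2|·3^3 + |4|·3^4
  = 1 + 0 + 18 + 54 + 324 = 397.
This bounds M(r) := max_{|z|=r} |p(z)| from above; equality holds iff all terms c_k z^k can be made to align in phase at a single z on |z|=r.
Part (b). At z = 3 (real, on the circle |z| = r):
  p(3) = (-1)·3^0 + (0)·3^1 + (-2)·3^2 + (2)·3^3 + (4)·3^4 = 359.
  |p(3)| = 359.
Check: |p(3)| = 359 ≤ 397 = M_tri(3). ✓ Equality does not hold at z = 3 (the coefficients have mixed signs, so the terms do not all align in phase there).

M_tri(3) = 397; |p(3)| = 359; equality at z=3: no.


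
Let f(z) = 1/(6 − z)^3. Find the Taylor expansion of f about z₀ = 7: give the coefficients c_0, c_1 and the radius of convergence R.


Let w = z − z₀, so z = z₀ + w.
Then 6 − z = 6 − (z₀ + w) = (6 − z₀) − w = -1 − w.
f(z) = 1/(-1 − w)^3 = (1/(-1)^3) · (1 − w/(-1))^{−3}.
By the binomial series (1−u)^{−3} = Σ_{n≥0} C(n+2, 2) u^n for |u|<1, with u = w/(-1):
  c_n = C(n+2, 2) / (-1)^(n+3).
  c_0 = 1/(-1)^3 = -1.
  c_1 = 3/(-1)^4 = 3.
The series is valid for |w/d| < 1, i.e. |z − z₀| < |d|.
Radius of convergence: R = |6 − z₀| = |-1| = 1 (distance from z₀ to the singularity z = 6).

c_0 = -1, c_1 = 3; R = 1.


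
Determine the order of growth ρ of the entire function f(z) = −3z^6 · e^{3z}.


M(r) = max_{|z|=r} |-3|·|z|^6·|e^{3z}| = 3·r^6 · e^{3r^1} (the factors attain their maxima compatibly on |z|=r). Then log M(r) = log 3 + 6·log r + 3r^1, dominated by the last term, so log log M(r) ~ 1·log r. The polynomial factor -3z^6 contributes only a log r term and does not affect the order. ρ = 1.
Therefore ρ = 1.

Order ρ = 1.


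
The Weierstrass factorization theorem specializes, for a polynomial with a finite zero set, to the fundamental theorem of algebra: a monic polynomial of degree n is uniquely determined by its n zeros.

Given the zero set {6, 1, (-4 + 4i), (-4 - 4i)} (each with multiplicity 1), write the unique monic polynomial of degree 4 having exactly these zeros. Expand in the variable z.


The polynomial is p(z) = ∏_{α ∈ S} (z − α), where S = {6, 1, (-4 + 4i), (-4 - 4i)}.
Expanding the product yields: p(z) = z^4 + z^3 -18·z^2 -176·z + 192.
Note conjugate pairs combine to real quadratics: (z − (-4+4i))(z − (-4−4i)) = z² + 8z + 32.
The resulting polynomial has degree 4 and real coefficients as required.

p(z) = z^4 + z^3 -18·z^2 -176·z + 192.


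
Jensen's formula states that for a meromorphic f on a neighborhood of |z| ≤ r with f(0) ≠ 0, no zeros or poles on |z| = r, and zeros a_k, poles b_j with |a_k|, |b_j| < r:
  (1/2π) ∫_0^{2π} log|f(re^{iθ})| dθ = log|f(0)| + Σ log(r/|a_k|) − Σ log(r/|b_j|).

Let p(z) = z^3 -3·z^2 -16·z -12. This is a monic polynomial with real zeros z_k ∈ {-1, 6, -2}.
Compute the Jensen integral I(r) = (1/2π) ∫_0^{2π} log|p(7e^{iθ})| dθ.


Zeros: -2, -1, 6; r = 7.
Inside |z| < r: -2, -1, 6. Outside (|z| ≥ r): ∅.
p(0) = -12, so log|p(0)| = log(12) = 2.4849.
Apply Jensen: I(r) = log|p(0)| + Σ_k log(r/|z_k|), summed over zeros inside |z| < r.
  log(r/|z_k|) for z_k = -1: log(7/1) = 1.9459
  log(r/|z_k|) for z_k = 6: log(7/6) = 0.1542
  log(r/|z_k|) for z_k = -2: log(7/2) = 1.2528
Sum over inside zeros: 3.3528.
I(r) = log|p(0)| + (inside sum) = 2.4849 + 3.3528 = 5.8377.
Closed form (all zeros inside, monic): I(r) = n·log(r) = 3·log(7) = 5.8377. ✓

I(r) ≈ 5.8377.


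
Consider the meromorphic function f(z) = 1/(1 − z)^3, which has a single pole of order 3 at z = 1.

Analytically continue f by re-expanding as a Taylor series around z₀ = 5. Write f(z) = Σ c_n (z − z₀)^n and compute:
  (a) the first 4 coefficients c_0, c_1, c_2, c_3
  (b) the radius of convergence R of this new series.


Let w = z − z₀, so z = z₀ + w.
Then 1 − z = 1 − (z₀ + w) = (1 − z₀) − w = -4 − w.
f(z) = 1/(-4 − w)^3 = (1/(-4)^3) · (1 − w/(-4))^{−3}.
By the binomial series (1−u)^{−3} = Σ_{n≥0} C(n+2, 2) u^n for |u|<1, with u = w/(-4):
  c_n = C(n+2, 2) / (-4)^(n+3).
  c_0 = 1/(-4)^3 = -1/64.
  c_1 = 3/(-4)^4 = 3/256.
  c_2 = 6/(-4)^5 = -3/512.
  c_3 = 10/(-4)^6 = 5/2048.
The series is valid for |w/d| < 1, i.e. |z − z₀| < |d|.
Radius of convergence: R = |1 − z₀| = |-4| = 4 (distance from z₀ to the singularity z = 1).

c_0 = -1/64, c_1 = 3/256, c_2 = -3/512, c_3 = 5/2048; R = 4.


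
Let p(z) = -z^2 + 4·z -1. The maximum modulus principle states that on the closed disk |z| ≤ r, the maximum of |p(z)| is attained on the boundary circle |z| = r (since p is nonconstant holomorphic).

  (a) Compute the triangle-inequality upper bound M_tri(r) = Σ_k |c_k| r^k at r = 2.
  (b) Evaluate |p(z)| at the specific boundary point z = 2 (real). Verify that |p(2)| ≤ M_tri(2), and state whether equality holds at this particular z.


Coefficients: c_0 = -1, c_1 = 4, c_2 = -1. Radius r = 2.
Part (a). Triangle bound: M_tri(r) = Σ_k |c_k| r^k
  = |-1|·2^0 + |4|·2^1 + |-1|·2^2
  = 1 + 8 + 4 = 13.
This bounds M(r) := max_{|z|=r} |p(z)| from above; equality holds iff all terms c_k z^k can be made to align in phase at a single z on |z|=r.
Part (b). At z = 2 (real, on the circle |z| = r):
  p(2) = (-1)·2^0 + (4)·2^1 + (-1)·2^2 = 3.
  |p(2)| = 3.
Check: |p(2)| = 3 ≤ 13 = M_tri(2). ✓ Equality does not hold at z = 2 (the coefficients have mixed signs, so the terms do not all align in phase there).

M_tri(2) = 13; |p(2)| = 3; equality at z=2: no.


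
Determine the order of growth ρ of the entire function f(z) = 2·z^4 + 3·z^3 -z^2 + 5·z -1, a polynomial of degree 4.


|f(z)| ≤ Σ|c_k|·r^k = O(r^4) as r → ∞. Polynomial growth is O(e^{r^ε}) for every ε > 0 (since r^4/e^{r^ε} → 0), so ρ ≤ ε for all ε > 0, i.e. ρ = 0. Every nonconstant polynomial has order 0.
Therefore ρ = 0.

Order ρ = 0.


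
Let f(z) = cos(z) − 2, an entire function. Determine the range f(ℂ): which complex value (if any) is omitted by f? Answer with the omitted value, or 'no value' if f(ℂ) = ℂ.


Little Picard bounds the complement of f(ℂ) to at most one point.
cos is entire and surjective onto ℂ: for every w ∈ ℂ, cos(ζ) = w has a solution ζ ∈ ℂ (e.g., via the complex inverse arccos). With ζ = z this gives z = ζ/(1). Then 1·cos(z) takes every value in 1·ℂ = ℂ, and adding -2 is a bijection of ℂ. So f is surjective and omits no value. (Note: only on the real line is cos bounded by [−1, 1].)

Omitted value: no value.


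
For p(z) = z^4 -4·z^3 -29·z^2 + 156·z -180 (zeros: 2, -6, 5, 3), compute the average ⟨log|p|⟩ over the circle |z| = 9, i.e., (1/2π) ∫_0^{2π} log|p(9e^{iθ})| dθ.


Zeros: -6, 2, 3, 5; r = 9.
Inside |z| < r: -6, 2, 3, 5. Outside (|z| ≥ r): ∅.
p(0) = -180, so log|p(0)| = log(180) = 5.1930.
Apply Jensen: I(r) = log|p(0)| + Σ_k log(r/|z_k|), summed over zeros inside |z| < r.
  log(r/|z_k|) for z_k = 2: log(9/2) = 1.5041
  log(r/|z_k|) for z_k = -6: log(9/6) = 0.4055
  log(r/|z_k|) for z_k = 5: log(9/5) = 0.5878
  log(r/|z_k|) for z_k = 3: log(9/3) = 1.0986
Sum over inside zeros: 3.5959.
I(r) = log|p(0)| + (inside sum) = 5.1930 + 3.5959 = 8.7889.
Closed form (all zeros inside, monic): I(r) = n·log(r) = 4·log(9) = 8.7889. ✓

I(r) ≈ 8.7889.


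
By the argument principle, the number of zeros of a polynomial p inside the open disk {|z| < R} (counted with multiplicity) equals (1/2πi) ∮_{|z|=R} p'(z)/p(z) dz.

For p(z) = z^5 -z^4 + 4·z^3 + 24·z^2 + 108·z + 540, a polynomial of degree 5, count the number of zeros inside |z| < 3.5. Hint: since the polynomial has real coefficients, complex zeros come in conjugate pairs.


The zeros of p are: -3, (3 + 3i), (3 - 3i), (-1 + 3i), (-1 - 3i).
Their magnitudes are: 3, 4.243, 4.243, 3.162, 3.162.
Zeros with |z| < R = 3.5: -3, (-1 + 3i), (-1 - 3i).
Count = 3.
By the argument principle, (1/2πi) ∮_{|z|=R} p'(z)/p(z) dz equals exactly this count.

Number of zeros inside |z| < 3.5: 3.


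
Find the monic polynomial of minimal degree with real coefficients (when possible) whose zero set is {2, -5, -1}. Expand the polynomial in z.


The polynomial is p(z) = ∏_{α ∈ S} (z − α), where S = {2, -5, -1}.
Expanding the product yields: p(z) = z^3 + 4·z^2 -7·z -10.
The resulting polynomial has degree 3 and real coefficients as required.

p(z) = z^3 + 4·z^2 -7·z -10.


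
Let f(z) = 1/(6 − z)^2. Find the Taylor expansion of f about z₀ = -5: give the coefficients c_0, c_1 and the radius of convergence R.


Let w = z − z₀, so z = z₀ + w.
Then 6 − z = 6 − (z₀ + w) = (6 − z₀) − w = 11 − w.
f(z) = 1/(11 − w)^2 = (1/(11)^2) · (1 − w/(11))^{−2}.
By the binomial series (1−u)^{−2} = Σ_{n≥0} C(n+1, 1) u^n for |u|<1, with u = w/(11):
  c_n = C(n+1, 1) / (11)^(n+2).
  c_0 = 1/(11)^2 = 1/121.
  c_1 = 2/(11)^3 = 2/1331.
The series is valid for |w/d| < 1, i.e. |z − z₀| < |d|.
Radius of convergence: R = |6 − z₀| = |11| = 11 (distance from z₀ to the singularity z = 6).

c_0 = 1/121, c_1 = 2/1331; R = 11.


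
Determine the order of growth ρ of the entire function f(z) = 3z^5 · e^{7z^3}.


M(r) = max_{|z|=r} |3|·|z|^5·|e^{7z^3}| = 3·r^5 · e^{7r^3} (the factors attain their maxima compatibly on |z|=r). Then log M(r) = log 3 + 5·log r + 7r^3, dominated by the last term, so log log M(r) ~ 3·log r. The polynomial factor 3z^5 contributes only a log r term and does not affect the order. ρ = 3.
Therefore ρ = 3.

Order ρ = 3.


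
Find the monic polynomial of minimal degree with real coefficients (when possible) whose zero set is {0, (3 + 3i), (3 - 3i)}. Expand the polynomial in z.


The polynomial is p(z) = ∏_{α ∈ S} (z − α), where S = {0, (3 + 3i), (3 - 3i)}.
Expanding the product yields: p(z) = z^3 -6·z^2 + 18·z.
Note conjugate pairs combine to real quadratics: (z − (3+3i))(z − (3−3i)) = z² − 6z + 18.
The resulting polynomial has degree 3 and real coefficients as required.

p(z) = z^3 -6·z^2 + 18·z.


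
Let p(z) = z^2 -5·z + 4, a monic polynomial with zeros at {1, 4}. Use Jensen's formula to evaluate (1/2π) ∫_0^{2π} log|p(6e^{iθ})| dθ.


Zeros: 1, 4; r = 6.
Inside |z| < r: 1, 4. Outside (|z| ≥ r): ∅.
p(0) = 4, so log|p(0)| = log(4) = 1.3863.
Apply Jensen: I(r) = log|p(0)| + Σ_k log(r/|z_k|), summed over zeros inside |z| < r.
  log(r/|z_k|) for z_k = 1: log(6/1) = 1.7918
  log(r/|z_k|) for z_k = 4: log(6/4) = 0.4055
Sum over inside zeros: 2.1972.
I(r) = log|p(0)| + (inside sum) = 1.3863 + 2.1972 = 3.5835.
Closed form (all zeros inside, monic): I(r) = n·log(r) = 2·log(6) = 3.5835. ✓

I(r) ≈ 3.5835.


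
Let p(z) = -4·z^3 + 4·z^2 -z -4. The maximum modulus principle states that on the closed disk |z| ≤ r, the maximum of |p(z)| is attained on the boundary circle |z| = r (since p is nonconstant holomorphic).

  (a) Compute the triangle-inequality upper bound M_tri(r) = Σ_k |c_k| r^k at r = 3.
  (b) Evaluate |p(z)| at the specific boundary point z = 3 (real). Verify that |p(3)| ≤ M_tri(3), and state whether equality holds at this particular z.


Coefficients: c_0 = -4, c_1 = -1, c_2 = 4, c_3 = -4. Radius r = 3.
Part (a). Triangle bound: M_tri(r) = Σ_k |c_k| r^k
  = |-4|·3^0 + |-1|·3^1 + |4|·3^2 + |-4|·3^3
  = 4 + 3 + 36 + 108 = 151.
This bounds M(r) := max_{|z|=r} |p(z)| from above; equality holds iff all terms c_k z^k can be made to align in phase at a single z on |z|=r.
Part (b). At z = 3 (real, on the circle |z| = r):
  p(3) = (-4)·3^0 + (-1)·3^1 + (4)·3^2 + (-4)·3^3 = -79.
  |p(3)| = 79.
Check: |p(3)| = 79 ≤ 151 = M_tri(3). ✓ Equality does not hold at z = 3 (the coefficients have mixed signs, so the terms do not all align in phase there).

M_tri(3) = 151; |p(3)| = 79; equality at z=3: no.


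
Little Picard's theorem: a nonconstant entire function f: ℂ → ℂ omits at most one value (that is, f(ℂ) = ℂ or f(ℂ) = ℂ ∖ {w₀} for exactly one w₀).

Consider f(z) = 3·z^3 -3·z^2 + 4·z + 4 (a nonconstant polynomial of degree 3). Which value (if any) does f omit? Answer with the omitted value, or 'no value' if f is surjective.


Little Picard bounds the complement of f(ℂ) to at most one point.
For every w ∈ ℂ, the equation p(z) − w = 0 is a nonconstant polynomial in z and hence has at least one root by the fundamental theorem of algebra. So p is surjective onto ℂ, omitting no value.

Omitted value: no value.


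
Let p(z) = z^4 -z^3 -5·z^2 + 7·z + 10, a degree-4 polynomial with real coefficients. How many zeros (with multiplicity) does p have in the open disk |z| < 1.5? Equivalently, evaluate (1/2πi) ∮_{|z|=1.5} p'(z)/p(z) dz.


The zeros of p are: -2, -1, (2 + 1i), (2 - 1i).
Their magnitudes are: 2, 1, 2.236, 2.236.
Zeros with |z| < R = 1.5: -1.
Count = 1.
By the argument principle, (1/2πi) ∮_{|z|=R} p'(z)/p(z) dz equals exactly this count.

Number of zeros inside |z| < 1.5: 1.


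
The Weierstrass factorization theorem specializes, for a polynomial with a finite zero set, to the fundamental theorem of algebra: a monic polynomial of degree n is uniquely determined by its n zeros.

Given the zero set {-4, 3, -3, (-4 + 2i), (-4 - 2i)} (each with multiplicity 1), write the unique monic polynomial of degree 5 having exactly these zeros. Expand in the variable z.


The polynomial is p(z) = ∏_{α ∈ S} (z − α), where S = {-4, 3, -3, (-4 + 2i), (-4 - 2i)}.
Expanding the product yields: p(z) = z^5 + 12·z^4 + 43·z^3 -28·z^2 -468·z -720.
Note conjugate pairs combine to real quadratics: (z − (-4+2i))(z − (-4−2i)) = z² + 8z + 20.
The resulting polynomial has degree 5 and real coefficients as required.

p(z) = z^5 + 12·z^4 + 43·z^3 -28·z^2 -468·z -720.


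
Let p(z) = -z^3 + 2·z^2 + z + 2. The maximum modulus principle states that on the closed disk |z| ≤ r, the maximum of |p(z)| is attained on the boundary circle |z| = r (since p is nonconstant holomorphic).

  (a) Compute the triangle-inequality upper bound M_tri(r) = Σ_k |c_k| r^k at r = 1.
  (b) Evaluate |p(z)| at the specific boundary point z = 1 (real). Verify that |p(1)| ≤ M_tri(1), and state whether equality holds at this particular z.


Coefficients: c_0 = 2, c_1 = 1, c_2 = 2, c_3 = -1. Radius r = 1.
Part (a). Triangle bound: M_tri(r) = Σ_k |c_k| r^k
  = |2|·1^0 + |1|·1^1 + |2|·1^2 + |-1|·1^3
  = 2 + 1 + 2 + 1 = 6.
This bounds M(r) := max_{|z|=r} |p(z)| from above; equality holds iff all terms c_k z^k can be made to align in phase at a single z on |z|=r.
Part (b). At z = 1 (real, on the circle |z| = r):
  p(1) = (2)·1^0 + (1)·1^1 + (2)·1^2 + (-1)·1^3 = 4.
  |p(1)| = 4.
Check: |p(1)| = 4 ≤ 6 = M_tri(1). ✓ Equality does not hold at z = 1 (the coefficients have mixed signs, so the terms do not all align in phase there).

M_tri(1) = 6; |p(1)| = 4; equality at z=1: no.


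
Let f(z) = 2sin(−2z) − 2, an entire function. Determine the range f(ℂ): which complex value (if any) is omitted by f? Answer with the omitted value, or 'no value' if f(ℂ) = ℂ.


Little Picard bounds the complement of f(ℂ) to at most one point.
sin is entire and surjective onto ℂ: for every w ∈ ℂ, sin(ζ) = w has a solution ζ ∈ ℂ (e.g., via the complex inverse arcsin). With ζ = −2z this gives z = ζ/(-2). Then 2·sin(−2z) takes every value in 2·ℂ = ℂ, and adding -2 is a bijection of ℂ. So f is surjective and omits no value. (Note: only on the real line is sin bounded by [−1, 1].)

Omitted value: no value.


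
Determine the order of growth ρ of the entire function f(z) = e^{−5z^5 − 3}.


|e^{−5z^5 − 3}| = e^{Re(-5·z^5) + -3} ≤ e^{5|z|^5 + -3} = e^{5r^5 + -3} on |z| = r, so ρ ≤ 5. Choosing z on |z|=r so that -5·z^5 is real positive (always possible by picking arg z appropriately) gives |f(z)| = e^{5r^5 + -3}, matching the bound. The additive constant -3 does not affect log log M(r) ~ 5·log r. Hence ρ = 5.
Therefore ρ = 5.

Order ρ = 5.


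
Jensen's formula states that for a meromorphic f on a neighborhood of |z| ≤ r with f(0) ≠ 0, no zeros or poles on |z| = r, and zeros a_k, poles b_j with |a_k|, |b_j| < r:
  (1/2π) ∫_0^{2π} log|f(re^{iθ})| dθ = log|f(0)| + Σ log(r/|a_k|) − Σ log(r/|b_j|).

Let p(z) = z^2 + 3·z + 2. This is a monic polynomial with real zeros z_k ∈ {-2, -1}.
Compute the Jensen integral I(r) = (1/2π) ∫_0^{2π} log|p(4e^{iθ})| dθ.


Zeros: -2, -1; r = 4.
Inside |z| < r: -2, -1. Outside (|z| ≥ r): ∅.
p(0) = 2, so log|p(0)| = log(2) = 0.6931.
Apply Jensen: I(r) = log|p(0)| + Σ_k log(r/|z_k|), summed over zeros inside |z| < r.
  log(r/|z_k|) for z_k = -2: log(4/2) = 0.6931
  log(r/|z_k|) for z_k = -1: log(4/1) = 1.3863
Sum over inside zeros: 2.0794.
I(r) = log|p(0)| + (inside sum) = 0.6931 + 2.0794 = 2.7726.
Closed form (all zeros inside, monic): I(r) = n·log(r) = 2·log(4) = 2.7726. ✓

I(r) ≈ 2.7726.


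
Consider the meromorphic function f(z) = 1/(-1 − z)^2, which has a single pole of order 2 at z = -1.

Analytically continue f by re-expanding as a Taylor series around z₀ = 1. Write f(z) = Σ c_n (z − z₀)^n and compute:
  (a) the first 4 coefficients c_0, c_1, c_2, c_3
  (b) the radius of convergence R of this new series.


Let w = z − z₀, so z = z₀ + w.
Then -1 − z = -1 − (z₀ + w) = (-1 − z₀) − w = -2 − w.
f(z) = 1/(-2 − w)^2 = (1/(-2)^2) · (1 − w/(-2))^{−2}.
By the binomial series (1−u)^{−2} = Σ_{n≥0} C(n+1, 1) u^n for |u|<1, with u = w/(-2):
  c_n = C(n+1, 1) / (-2)^(n+2).
  c_0 = 1/(-2)^2 = 1/4.
  c_1 = 2/(-2)^3 = -1/4.
  c_2 = 3/(-2)^4 = 3/16.
  c_3 = 4/(-2)^5 = -1/8.
The series is valid for |w/d| < 1, i.e. |z − z₀| < |d|.
Radius of convergence: R = |-1 − z₀| = |-2| = 2 (distance from z₀ to the singularity z = -1).

c_0 = 1/4, c_1 = -1/4, c_2 = 3/16, c_3 = -1/8; R = 2.


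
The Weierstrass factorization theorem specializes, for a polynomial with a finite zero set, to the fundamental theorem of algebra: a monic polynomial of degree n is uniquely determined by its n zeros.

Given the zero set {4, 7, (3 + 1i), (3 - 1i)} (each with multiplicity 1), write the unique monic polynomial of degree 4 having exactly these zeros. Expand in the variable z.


The polynomial is p(z) = ∏_{α ∈ S} (z − α), where S = {4, 7, (3 + 1i), (3 - 1i)}.
Expanding the product yields: p(z) = z^4 -17·z^3 + 104·z^2 -278·z + 280.
Note conjugate pairs combine to real quadratics: (z − (3+1i))(z − (3−1i)) = z² − 6z + 10.
The resulting polynomial has degree 4 and real coefficients as required.

p(z) = z^4 -17·z^3 + 104·z^2 -278·z + 280.


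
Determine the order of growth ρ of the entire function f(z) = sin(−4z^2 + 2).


Write sin(w) = (e^{iw} ± e^{−iw})/(2 or 2i), so |sin(w)| ≤ e^{|w|}. With w = −4z^2 + 2, |w| ≤ 4r^2 + 2 on |z|=r, giving M(r) ≤ e^{4r^2 + 2} and ρ ≤ 2. For the lower bound, choose z on |z|=r with -4z^2 purely imaginary of modulus 4r^2; then |sin(−4z^2 + 2)| grows like e^{4r^2}/2, so ρ ≥ 2. Hence ρ = 2.
Therefore ρ = 2.

Order ρ = 2.


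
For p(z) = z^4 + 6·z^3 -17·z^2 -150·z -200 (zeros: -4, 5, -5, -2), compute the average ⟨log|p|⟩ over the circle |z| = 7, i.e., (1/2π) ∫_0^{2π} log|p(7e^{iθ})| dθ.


Zeros: -5, -4, -2, 5; r = 7.
Inside |z| < r: -5, -4, -2, 5. Outside (|z| ≥ r): ∅.
p(0) = -200, so log|p(0)| = log(200) = 5.2983.
Apply Jensen: I(r) = log|p(0)| + Σ_k log(r/|z_k|), summed over zeros inside |z| < r.
  log(r/|z_k|) for z_k = -4: log(7/4) = 0.5596
  log(r/|z_k|) for z_k = 5: log(7/5) = 0.3365
  log(r/|z_k|) for z_k = -5: log(7/5) = 0.3365
  log(r/|z_k|) for z_k = -2: log(7/2) = 1.2528
Sum over inside zeros: 2.4853.
I(r) = log|p(0)| + (inside sum) = 5.2983 + 2.4853 = 7.7836.
Closed form (all zeros inside, monic): I(r) = n·log(r) = 4·log(7) = 7.7836. ✓

I(r) ≈ 7.7836.


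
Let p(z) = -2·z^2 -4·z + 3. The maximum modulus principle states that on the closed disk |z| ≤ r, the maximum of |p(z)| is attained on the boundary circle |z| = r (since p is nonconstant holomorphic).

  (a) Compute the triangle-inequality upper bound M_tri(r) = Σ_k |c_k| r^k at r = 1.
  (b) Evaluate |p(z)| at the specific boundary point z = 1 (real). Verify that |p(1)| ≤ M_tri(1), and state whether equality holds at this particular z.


Coefficients: c_0 = 3, c_1 = -4, c_2 = -2. Radius r = 1.
Part (a). Triangle bound: M_tri(r) = Σ_k |c_k| r^k
  = |3|·1^0 + |-4|·1^1 + |-2|·1^2
  = 3 + 4 + 2 = 9.
This bounds M(r) := max_{|z|=r} |p(z)| from above; equality holds iff all terms c_k z^k can be made to align in phase at a single z on |z|=r.
Part (b). At z = 1 (real, on the circle |z| = r):
  p(1) = (3)·1^0 + (-4)·1^1 + (-2)·1^2 = -3.
  |p(1)| = 3.
Check: |p(1)| = 3 ≤ 9 = M_tri(1). ✓ Equality does not hold at z = 1 (the coefficients have mixed signs, so the terms do not all align in phase there).

M_tri(1) = 9; |p(1)| = 3; equality at z=1: no.


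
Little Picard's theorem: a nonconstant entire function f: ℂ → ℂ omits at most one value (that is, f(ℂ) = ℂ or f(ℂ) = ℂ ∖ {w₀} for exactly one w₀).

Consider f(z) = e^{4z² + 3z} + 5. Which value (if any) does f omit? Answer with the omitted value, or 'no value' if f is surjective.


Little Picard bounds the complement of f(ℂ) to at most one point.
The exponent g(z) = 4z² + 3z is a nonconstant polynomial, hence surjective onto ℂ. So e^{g(z)} takes every value in {e^w : w ∈ ℂ} = ℂ ∖ {0}. Adding 5 shifts the range to ℂ ∖ {5}. f omits exactly 5.

Omitted value: 5.


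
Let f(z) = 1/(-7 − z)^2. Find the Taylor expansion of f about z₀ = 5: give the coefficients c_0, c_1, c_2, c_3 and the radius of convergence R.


Let w = z − z₀, so z = z₀ + w.
Then -7 − z = -7 − (z₀ + w) = (-7 − z₀) − w = -12 − w.
f(z) = 1/(-12 − w)^2 = (1/(-12)^2) · (1 − w/(-12))^{−2}.
By the binomial series (1−u)^{−2} = Σ_{n≥0} C(n+1, 1) u^n for |u|<1, with u = w/(-12):
  c_n = C(n+1, 1) / (-12)^(n+2).
  c_0 = 1/(-12)^2 = 1/144.
  c_1 = 2/(-12)^3 = -1/864.
  c_2 = 3/(-12)^4 = 1/6912.
  c_3 = 4/(-12)^5 = -1/62208.
The series is valid for |w/d| < 1, i.e. |z − z₀| < |d|.
Radius of convergence: R = |-7 − z₀| = |-12| = 12 (distance from z₀ to the singularity z = -7).

c_0 = 1/144, c_1 = -1/864, c_2 = 1/6912, c_3 = -1/62208; R = 12.


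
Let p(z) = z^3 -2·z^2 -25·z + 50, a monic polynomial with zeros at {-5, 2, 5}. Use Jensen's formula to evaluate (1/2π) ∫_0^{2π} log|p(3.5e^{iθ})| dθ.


Zeros: -5, 2, 5; r = 3.5.
Inside |z| < r: 2. Outside (|z| ≥ r): -5, 5.
p(0) = 50, so log|p(0)| = log(50) = 3.9120.
Apply Jensen: I(r) = log|p(0)| + Σ_k log(r/|z_k|), summed over zeros inside |z| < r.
  log(r/|z_k|) for z_k = 2: log(3.5/2) = 0.5596
  Outside zeros (-5, 5) contribute nothing to the Jensen sum.
Sum over inside zeros: 0.5596.
I(r) = log|p(0)| + (inside sum) = 3.9120 + 0.5596 = 4.4716.
Note: since some zeros are outside |z| ≤ r, the simplified n·log(r) form does NOT apply — only the inside zeros contribute.

I(r) ≈ 4.4716.


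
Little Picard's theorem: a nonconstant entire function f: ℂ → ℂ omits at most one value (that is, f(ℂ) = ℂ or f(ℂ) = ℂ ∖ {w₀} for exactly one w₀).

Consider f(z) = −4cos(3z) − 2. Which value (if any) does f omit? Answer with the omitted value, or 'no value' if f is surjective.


Little Picard bounds the complement of f(ℂ) to at most one point.
cos is entire and surjective onto ℂ: for every w ∈ ℂ, cos(ζ) = w has a solution ζ ∈ ℂ (e.g., via the complex inverse arccos). With ζ = 3z this gives z = ζ/(3). Then -4·cos(3z) takes every value in -4·ℂ = ℂ, and adding -2 is a bijection of ℂ. So f is surjective and omits no value. (Note: only on the real line is cos bounded by [−1, 1].)

Omitted value: no value.


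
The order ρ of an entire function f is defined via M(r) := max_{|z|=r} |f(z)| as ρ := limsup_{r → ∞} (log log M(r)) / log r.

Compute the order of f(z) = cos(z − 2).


cos(w) is a linear combination of e^{iw} and e^{−iw} (or e^w, e^{−w} in the hyperbolic case), so |cos(w)| ≤ e^{|w|}. With w = z − 2, |w| ≤ 1|z| + 2 = 1r + 2 on |z| = r, giving M(r) ≤ e^{1r + 2}, so ρ ≤ 1. On a suitable ray (z = it for sin/cos; z = t for sinh/cosh, t real → ∞), |cos(z − 2)| grows like e^{1|t|}/2, so ρ ≥ 1. Hence ρ = 1.
Therefore ρ = 1.

Order ρ = 1.


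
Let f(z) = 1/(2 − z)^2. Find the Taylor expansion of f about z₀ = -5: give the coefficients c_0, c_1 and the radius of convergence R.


Let w = z − z₀, so z = z₀ + w.
Then 2 − z = 2 − (z₀ + w) = (2 − z₀) − w = 7 − w.
f(z) = 1/(7 − w)^2 = (1/(7)^2) · (1 − w/(7))^{−2}.
By the binomial series (1−u)^{−2} = Σ_{n≥0} C(n+1, 1) u^n for |u|<1, with u = w/(7):
  c_n = C(n+1, 1) / (7)^(n+2).
  c_0 = 1/(7)^2 = 1/49.
  c_1 = 2/(7)^3 = 2/343.
The series is valid for |w/d| < 1, i.e. |z − z₀| < |d|.
Radius of convergence: R = |2 − z₀| = |7| = 7 (distance from z₀ to the singularity z = 2).

c_0 = 1/49, c_1 = 2/343; R = 7.


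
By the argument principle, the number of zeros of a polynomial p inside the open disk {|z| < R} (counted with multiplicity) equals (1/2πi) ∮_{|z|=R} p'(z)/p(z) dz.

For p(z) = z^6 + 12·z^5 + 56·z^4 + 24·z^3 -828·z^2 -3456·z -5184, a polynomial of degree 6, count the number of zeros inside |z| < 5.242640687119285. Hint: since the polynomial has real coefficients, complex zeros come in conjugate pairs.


The zeros of p are: 4, (-3 + 3i), (-3 - 3i), -4, (-3 + 3i), (-3 - 3i).
Their magnitudes are: 4, 4.243, 4.243, 4, 4.243, 4.243.
Zeros with |z| < R = 5.242640687119285: 4, (-3 + 3i), (-3 - 3i), -4, (-3 + 3i), (-3 - 3i).
Count = 6.
By the argument principle, (1/2πi) ∮_{|z|=R} p'(z)/p(z) dz equals exactly this count.

Number of zeros inside |z| < 5.242640687119285: 6.


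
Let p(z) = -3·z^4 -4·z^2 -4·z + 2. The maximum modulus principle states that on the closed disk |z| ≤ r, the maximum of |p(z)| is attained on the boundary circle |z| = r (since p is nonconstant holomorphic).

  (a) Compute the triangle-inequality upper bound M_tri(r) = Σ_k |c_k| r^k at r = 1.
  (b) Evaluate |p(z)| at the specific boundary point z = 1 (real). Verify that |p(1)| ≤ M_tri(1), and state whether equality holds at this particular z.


Coefficients: c_0 = 2, c_1 = -4, c_2 = -4, c_3 = 0, c_4 = -3. Radius r = 1.
Part (a). Triangle bound: M_tri(r) = Σ_k |c_k| r^k
  = |2|·1^0 + |-4|·1^1 + |-4|·1^2 + |0|·1^3 + |-3|·1^4
  = 2 + 4 + 4 + 0 + 3 = 13.
This bounds M(r) := max_{|z|=r} |p(z)| from above; equality holds iff all terms c_k z^k can be made to align in phase at a single z on |z|=r.
Part (b). At z = 1 (real, on the circle |z| = r):
  p(1) = (2)·1^0 + (-4)·1^1 + (-4)·1^2 + (0)·1^3 + (-3)·1^4 = -9.
  |p(1)| = 9.
Check: |p(1)| = 9 ≤ 13 = M_tri(1). ✓ Equality does not hold at z = 1 (the coefficients have mixed signs, so the terms do not all align in phase there).

M_tri(1) = 13; |p(1)| = 9; equality at z=1: no.


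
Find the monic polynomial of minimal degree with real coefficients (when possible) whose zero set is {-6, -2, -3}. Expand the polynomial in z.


The polynomial is p(z) = ∏_{α ∈ S} (z − α), where S = {-6, -2, -3}.
Expanding the product yields: p(z) = z^3 + 11·z^2 + 36·z + 36.
The resulting polynomial has degree 3 and real coefficients as required.

p(z) = z^3 + 11·z^2 + 36·z + 36.
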